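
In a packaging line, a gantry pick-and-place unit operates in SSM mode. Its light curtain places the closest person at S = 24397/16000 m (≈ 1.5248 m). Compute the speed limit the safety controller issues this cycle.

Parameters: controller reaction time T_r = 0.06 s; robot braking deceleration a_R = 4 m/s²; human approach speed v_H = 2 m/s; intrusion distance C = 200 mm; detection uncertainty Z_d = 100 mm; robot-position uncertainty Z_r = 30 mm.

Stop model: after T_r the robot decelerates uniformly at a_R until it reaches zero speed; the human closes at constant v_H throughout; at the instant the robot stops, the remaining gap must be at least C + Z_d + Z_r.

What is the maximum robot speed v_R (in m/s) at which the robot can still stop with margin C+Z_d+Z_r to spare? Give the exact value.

quadratic (1/8)·v² + (14/25)·v + (-17197/16000) = 0
  disc = (14/25)² − 4·(1/8)·(-17197/16000) = 136161/160000 ; √disc = 369/400
  v_R = (−(14/25) + 369/400) / (2·(1/8)) = 29/20 m/s
check:
braking lasts T_s = (29/20)/4 = 0.3625 s
reaction-phase robot travel = 1.4500·0.0600 = 0.0870 m
braking distance = 1.4500²/(2·4.0000) = 0.2628 m
person approaches 2.0000·(0.0600+0.3625) = 0.8450 m
margins: 0.2000+0.1000+0.0300 = 0.3300 m
sum ≈ 0.0870+0.2628+0.8450+0.3300 ≈ 1.5248 m = S ✓

v_R_max = 29/20 m/s = 1.4500 m/s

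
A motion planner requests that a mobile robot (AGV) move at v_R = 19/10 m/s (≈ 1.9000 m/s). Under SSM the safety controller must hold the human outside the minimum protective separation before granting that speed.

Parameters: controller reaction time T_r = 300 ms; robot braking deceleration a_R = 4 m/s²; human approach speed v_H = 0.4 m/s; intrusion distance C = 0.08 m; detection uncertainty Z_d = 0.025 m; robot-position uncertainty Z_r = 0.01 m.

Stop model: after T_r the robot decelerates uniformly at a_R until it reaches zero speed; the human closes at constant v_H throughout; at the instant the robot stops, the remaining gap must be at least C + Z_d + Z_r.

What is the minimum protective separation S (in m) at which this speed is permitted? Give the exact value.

stop time T_s = (19/10)/4 = 0.4750 s
robot in T_r: 1.9000·0.3000 = 0.5700 m
robot covers 1.9000·0.4750 − ½·4.0000·0.4750² = 0.4512 m while stopping
person approaches 0.4000·(0.3000+0.4750) = 0.3100 m
residual clearance needed = 0.0800+0.0250+0.0100 = 0.1150 m
S_min ≈ 0.5700+0.4512+0.3100+0.1150  ⇒  S_min = 1157/800 m

S_min = 1157/800 m = 1.4463 m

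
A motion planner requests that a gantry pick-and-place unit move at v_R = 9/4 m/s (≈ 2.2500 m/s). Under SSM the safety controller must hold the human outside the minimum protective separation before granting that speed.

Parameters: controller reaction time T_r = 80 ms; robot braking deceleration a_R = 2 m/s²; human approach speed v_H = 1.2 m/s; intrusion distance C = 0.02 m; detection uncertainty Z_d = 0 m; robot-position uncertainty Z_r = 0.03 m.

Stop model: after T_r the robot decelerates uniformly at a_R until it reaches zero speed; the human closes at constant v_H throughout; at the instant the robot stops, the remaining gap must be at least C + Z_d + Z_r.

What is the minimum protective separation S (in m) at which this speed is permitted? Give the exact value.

S_min = 23533/8000 m = 2.9416 m

braking lasts T_s = (9/4)/2 = 1.1250 s
robot in T_r: 2.2500·0.0800 = 0.1800 m
braking distance = 2.2500²/(2·2.0000) = 1.2656 m
human closes 1.2000·1.2050 = 1.4460 m
margins: 0.0200+0.0000+0.0300 = 0.0500 m
S_min ≈ 0.1800+1.2656+1.4460+0.0500  ⇒  S_min = 23533/8000 m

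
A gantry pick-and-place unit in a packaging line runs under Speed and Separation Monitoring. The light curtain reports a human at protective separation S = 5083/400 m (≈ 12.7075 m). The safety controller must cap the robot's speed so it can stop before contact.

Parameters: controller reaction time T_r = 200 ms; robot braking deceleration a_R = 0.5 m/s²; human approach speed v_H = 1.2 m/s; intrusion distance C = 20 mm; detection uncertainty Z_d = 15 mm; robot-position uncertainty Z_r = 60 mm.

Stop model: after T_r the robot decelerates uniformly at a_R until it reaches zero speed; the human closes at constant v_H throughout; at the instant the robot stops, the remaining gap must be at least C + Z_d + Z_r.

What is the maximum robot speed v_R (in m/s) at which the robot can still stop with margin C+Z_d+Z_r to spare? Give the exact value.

at the boundary: (1)·v² + (13/5)·v + (-4949/400) = 0
  disc = (13/5)² − 4·(1)·(-4949/400) = 225/4 ; √disc = 15/2
  v_R = (−(13/5) + 15/2) / (2·(1)) = 49/20 m/s
check:
stop time T_s = (49/20)/(1/2) = 4.9000 s
robot covers v_R·T_r = 2.4500·0.2000 = 0.4900 m before braking
braking distance = 2.4500²/(2·0.5000) = 6.0025 m
human over T_r+T_s: 1.2000·(0.2000+4.9000) = 6.1200 m
margins: 0.0200+0.0150+0.0600 = 0.0950 m
sum ≈ 0.4900+6.0025+6.1200+0.0950 ≈ 12.7075 m = S ✓

v_R_max = 49/20 m/s = 2.4500 m/s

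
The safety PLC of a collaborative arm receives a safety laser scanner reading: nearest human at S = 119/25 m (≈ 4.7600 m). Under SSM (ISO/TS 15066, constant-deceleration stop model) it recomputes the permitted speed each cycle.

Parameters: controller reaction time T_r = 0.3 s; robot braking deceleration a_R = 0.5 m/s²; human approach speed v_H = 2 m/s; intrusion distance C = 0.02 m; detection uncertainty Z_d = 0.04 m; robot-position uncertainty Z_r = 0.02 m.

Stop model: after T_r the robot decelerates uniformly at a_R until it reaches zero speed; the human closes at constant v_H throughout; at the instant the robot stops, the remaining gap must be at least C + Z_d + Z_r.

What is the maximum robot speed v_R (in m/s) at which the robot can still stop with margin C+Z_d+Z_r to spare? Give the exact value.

quadratic (1)·v² + (43/10)·v + (-102/25) = 0
  disc = (43/10)² − 4·(1)·(-102/25) = 3481/100 ; √disc = 59/10
  v_R = (−(43/10) + 59/10) / (2·(1)) = 4/5 m/s
check:
braking lasts T_s = (4/5)/(1/2) = 1.6000 s
robot covers v_R·T_r = 0.8000·0.3000 = 0.2400 m before braking
robot under decel: 0.8000²/(2·0.5000) = 0.6400 m
human over T_r+T_s: 2.0000·(0.3000+1.6000) = 3.8000 m
margins: 0.0200+0.0400+0.0200 = 0.0800 m
sum ≈ 0.2400+0.6400+3.8000+0.0800 ≈ 4.7600 m = S ✓

v_R_max = 4/5 m/s = 0.8000 m/s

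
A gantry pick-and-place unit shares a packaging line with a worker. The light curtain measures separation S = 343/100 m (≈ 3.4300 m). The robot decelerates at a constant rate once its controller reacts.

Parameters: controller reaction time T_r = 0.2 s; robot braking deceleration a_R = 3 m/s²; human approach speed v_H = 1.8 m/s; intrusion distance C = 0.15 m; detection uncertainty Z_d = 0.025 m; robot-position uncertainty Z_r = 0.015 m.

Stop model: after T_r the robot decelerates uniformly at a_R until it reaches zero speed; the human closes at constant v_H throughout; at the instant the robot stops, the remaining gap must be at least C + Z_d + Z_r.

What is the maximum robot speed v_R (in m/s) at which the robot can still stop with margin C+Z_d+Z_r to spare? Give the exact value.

at the boundary: (1/6)·v² + (4/5)·v + (-72/25) = 0
  disc = (4/5)² − 4·(1/6)·(-72/25) = 64/25 ; √disc = 8/5
  v_R = (−(4/5) + 8/5) / (2·(1/6)) = 12/5 m/s
check:
braking lasts T_s = (12/5)/3 = 0.8000 s
robot in T_r: 2.4000·0.2000 = 0.4800 m
robot covers 2.4000·0.8000 − ½·3.0000·0.8000² = 0.9600 m while stopping
person approaches 1.8000·(0.2000+0.8000) = 1.8000 m
residual clearance needed = 0.1500+0.0250+0.0150 = 0.1900 m
sum ≈ 0.4800+0.9600+1.8000+0.1900 ≈ 3.4300 m = S ✓

v_R_max = 12/5 m/s = 2.4000 m/s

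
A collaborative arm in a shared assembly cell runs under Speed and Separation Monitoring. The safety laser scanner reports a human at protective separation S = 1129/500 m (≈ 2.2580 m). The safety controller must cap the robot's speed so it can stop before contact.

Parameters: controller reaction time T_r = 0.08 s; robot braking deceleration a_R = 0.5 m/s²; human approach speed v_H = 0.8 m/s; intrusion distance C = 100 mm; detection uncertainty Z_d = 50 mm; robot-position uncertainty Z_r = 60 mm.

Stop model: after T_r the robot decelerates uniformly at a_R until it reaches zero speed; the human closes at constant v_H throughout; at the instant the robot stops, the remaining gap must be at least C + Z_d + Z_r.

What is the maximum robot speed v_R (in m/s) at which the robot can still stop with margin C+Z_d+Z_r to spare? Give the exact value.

at the boundary: (1)·v² + (42/25)·v + (-248/125) = 0
  disc = (42/25)² − 4·(1)·(-248/125) = 6724/625 ; √disc = 82/25
  v_R = (−(42/25) + 82/25) / (2·(1)) = 4/5 m/s
check:
T_s = v_R/a_R = (4/5)/(1/2) = 1.6000 s
robot in T_r: 0.8000·0.0800 = 0.0640 m
robot covers 0.8000·1.6000 − ½·0.5000·1.6000² = 0.6400 m while stopping
human over T_r+T_s: 0.8000·(0.0800+1.6000) = 1.3440 m
residual clearance needed = 0.1000+0.0500+0.0600 = 0.2100 m
sum ≈ 0.0640+0.6400+1.3440+0.2100 ≈ 2.2580 m = S ✓

v_R_max = 4/5 m/s = 0.8000 m/s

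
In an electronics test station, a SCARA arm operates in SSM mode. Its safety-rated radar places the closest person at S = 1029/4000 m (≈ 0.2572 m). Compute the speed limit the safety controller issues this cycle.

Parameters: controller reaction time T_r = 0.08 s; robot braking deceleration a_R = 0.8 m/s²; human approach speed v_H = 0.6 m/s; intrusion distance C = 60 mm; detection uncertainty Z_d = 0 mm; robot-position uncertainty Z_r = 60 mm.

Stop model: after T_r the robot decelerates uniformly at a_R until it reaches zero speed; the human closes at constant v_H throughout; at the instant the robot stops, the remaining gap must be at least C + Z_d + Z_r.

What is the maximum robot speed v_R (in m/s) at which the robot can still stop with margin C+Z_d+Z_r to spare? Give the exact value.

collect terms ⇒ (5/8)·v_R² + (83/100)·v_R + (-357/4000) = 0
  disc = (83/100)² − 4·(5/8)·(-357/4000) = 36481/40000 ; √disc = 191/200
  v_R = (−(83/100) + 191/200) / (2·(5/8)) = 1/10 m/s
check:
stop time T_s = (1/10)/(4/5) = 0.1250 s
robot in T_r: 0.1000·0.0800 = 0.0080 m
robot under decel: 0.1000²/(2·0.8000) = 0.0063 m
human closes 0.6000·0.2050 = 0.1230 m
margins: 0.0600+0.0000+0.0600 = 0.1200 m
sum ≈ 0.0080+0.0063+0.1230+0.1200 ≈ 0.2572 m = S ✓

v_R_max = 1/10 m/s = 0.1000 m/s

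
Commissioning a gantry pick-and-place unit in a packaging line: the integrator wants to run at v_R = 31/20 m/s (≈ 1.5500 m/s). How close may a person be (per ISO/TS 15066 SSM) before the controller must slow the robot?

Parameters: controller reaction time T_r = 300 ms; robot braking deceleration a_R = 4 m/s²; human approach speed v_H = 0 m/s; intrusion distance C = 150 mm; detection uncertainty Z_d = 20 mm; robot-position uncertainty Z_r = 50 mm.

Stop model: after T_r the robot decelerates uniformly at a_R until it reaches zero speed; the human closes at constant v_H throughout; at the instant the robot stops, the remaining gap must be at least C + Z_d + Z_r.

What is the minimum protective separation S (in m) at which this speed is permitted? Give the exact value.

S_min = 3153/3200 m = 0.9853 m

braking lasts T_s = (31/20)/4 = 0.3875 s
robot in T_r: 1.5500·0.3000 = 0.4650 m
robot under decel: 1.5500²/(2·4.0000) = 0.3003 m
person approaches 0.0000·(0.3000+0.3875) = 0.0000 m
margins: 0.1500+0.0200+0.0500 = 0.2200 m
S_min ≈ 0.4650+0.3003+0.0000+0.2200  ⇒  S_min = 3153/3200 m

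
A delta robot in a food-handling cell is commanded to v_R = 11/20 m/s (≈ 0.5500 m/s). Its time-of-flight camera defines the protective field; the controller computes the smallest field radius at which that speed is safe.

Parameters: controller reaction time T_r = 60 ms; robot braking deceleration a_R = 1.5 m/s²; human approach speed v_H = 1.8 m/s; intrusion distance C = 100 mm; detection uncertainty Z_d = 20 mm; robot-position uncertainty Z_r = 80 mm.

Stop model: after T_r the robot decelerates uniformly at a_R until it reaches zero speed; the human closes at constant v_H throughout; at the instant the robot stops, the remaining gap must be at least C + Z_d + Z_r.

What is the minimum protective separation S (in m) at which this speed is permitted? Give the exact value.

stop time T_s = (11/20)/(3/2) = 0.3667 s
reaction-phase robot travel = 0.5500·0.0600 = 0.0330 m
robot under decel: 0.5500²/(2·1.5000) = 0.1008 m
human over T_r+T_s: 1.8000·(0.0600+0.3667) = 0.7680 m
residual clearance needed = 0.1000+0.0200+0.0800 = 0.2000 m
S_min ≈ 0.0330+0.1008+0.7680+0.2000  ⇒  S_min = 6611/6000 m

S_min = 6611/6000 m = 1.1018 m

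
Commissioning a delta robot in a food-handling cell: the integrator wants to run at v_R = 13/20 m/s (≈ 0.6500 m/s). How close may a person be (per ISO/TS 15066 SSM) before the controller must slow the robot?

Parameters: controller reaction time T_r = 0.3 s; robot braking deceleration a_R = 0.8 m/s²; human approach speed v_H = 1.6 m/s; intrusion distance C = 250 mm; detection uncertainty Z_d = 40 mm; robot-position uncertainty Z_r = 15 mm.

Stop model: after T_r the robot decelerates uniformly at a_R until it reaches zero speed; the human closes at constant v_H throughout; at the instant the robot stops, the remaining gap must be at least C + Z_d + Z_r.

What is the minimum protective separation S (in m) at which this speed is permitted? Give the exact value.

T_s = v_R/a_R = (13/20)/(4/5) = 0.8125 s
reaction-phase robot travel = 0.6500·0.3000 = 0.1950 m
robot covers 0.6500·0.8125 − ½·0.8000·0.8125² = 0.2641 m while stopping
human closes 1.6000·1.1125 = 1.7800 m
C+Z_d+Z_r = 0.2500+0.0400+0.0150 = 0.3050 m
S_min ≈ 0.1950+0.2641+1.7800+0.3050  ⇒  S_min = 8141/3200 m

S_min = 8141/3200 m = 2.5441 m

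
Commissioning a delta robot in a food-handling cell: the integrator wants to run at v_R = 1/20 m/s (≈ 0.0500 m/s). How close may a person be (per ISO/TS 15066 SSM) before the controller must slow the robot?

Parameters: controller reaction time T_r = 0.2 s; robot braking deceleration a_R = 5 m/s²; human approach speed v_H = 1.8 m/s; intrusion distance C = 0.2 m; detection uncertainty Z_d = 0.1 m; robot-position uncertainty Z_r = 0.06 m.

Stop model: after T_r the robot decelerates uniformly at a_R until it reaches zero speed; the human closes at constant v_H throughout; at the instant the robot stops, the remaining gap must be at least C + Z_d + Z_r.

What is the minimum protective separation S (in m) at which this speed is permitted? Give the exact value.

stop time T_s = (1/20)/5 = 0.0100 s
robot in T_r: 0.0500·0.2000 = 0.0100 m
braking distance = 0.0500²/(2·5.0000) = 0.0003 m
human over T_r+T_s: 1.8000·(0.2000+0.0100) = 0.3780 m
C+Z_d+Z_r = 0.2000+0.1000+0.0600 = 0.3600 m
S_min ≈ 0.0100+0.0003+0.3780+0.3600  ⇒  S_min = 2993/4000 m

S_min = 2993/4000 m = 0.7482 m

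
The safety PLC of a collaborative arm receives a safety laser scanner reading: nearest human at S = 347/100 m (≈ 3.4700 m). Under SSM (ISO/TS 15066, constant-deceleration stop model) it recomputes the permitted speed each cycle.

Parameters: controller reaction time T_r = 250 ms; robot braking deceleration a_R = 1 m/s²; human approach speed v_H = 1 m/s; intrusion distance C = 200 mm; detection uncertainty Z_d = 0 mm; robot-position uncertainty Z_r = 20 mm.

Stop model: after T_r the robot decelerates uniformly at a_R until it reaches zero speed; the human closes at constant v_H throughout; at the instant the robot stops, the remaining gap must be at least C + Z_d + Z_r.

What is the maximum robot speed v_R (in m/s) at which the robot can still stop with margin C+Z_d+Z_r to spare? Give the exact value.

v_R_max = 3/2 m/s = 1.5000 m/s

collect terms ⇒ (1/2)·v_R² + (5/4)·v_R + (-3) = 0
  disc = (5/4)² − 4·(1/2)·(-3) = 121/16 ; √disc = 11/4
  v_R = (−(5/4) + 11/4) / (2·(1/2)) = 3/2 m/s
check:
T_s = v_R/a_R = (3/2)/1 = 1.5000 s
reaction-phase robot travel = 1.5000·0.2500 = 0.3750 m
braking distance = 1.5000²/(2·1.0000) = 1.1250 m
human closes 1.0000·1.7500 = 1.7500 m
C+Z_d+Z_r = 0.2000+0.0000+0.0200 = 0.2200 m
sum ≈ 0.3750+1.1250+1.7500+0.2200 ≈ 3.4700 m = S ✓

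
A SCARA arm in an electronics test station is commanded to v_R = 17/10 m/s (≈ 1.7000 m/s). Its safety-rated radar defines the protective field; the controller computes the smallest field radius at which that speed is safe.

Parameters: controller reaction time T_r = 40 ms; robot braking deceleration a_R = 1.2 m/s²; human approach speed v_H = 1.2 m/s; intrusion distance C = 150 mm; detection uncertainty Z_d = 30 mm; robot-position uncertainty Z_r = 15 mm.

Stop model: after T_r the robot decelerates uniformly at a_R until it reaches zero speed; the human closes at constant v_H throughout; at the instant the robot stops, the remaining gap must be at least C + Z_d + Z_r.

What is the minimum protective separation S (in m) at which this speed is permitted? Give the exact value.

T_s = v_R/a_R = (17/10)/(6/5) = 1.4167 s
reaction-phase robot travel = 1.7000·0.0400 = 0.0680 m
braking distance = 1.7000²/(2·1.2000) = 1.2042 m
human closes 1.2000·1.4567 = 1.7480 m
margins: 0.1500+0.0300+0.0150 = 0.1950 m
S_min ≈ 0.0680+1.2042+1.7480+0.1950  ⇒  S_min = 19291/6000 m

S_min = 19291/6000 m = 3.2152 m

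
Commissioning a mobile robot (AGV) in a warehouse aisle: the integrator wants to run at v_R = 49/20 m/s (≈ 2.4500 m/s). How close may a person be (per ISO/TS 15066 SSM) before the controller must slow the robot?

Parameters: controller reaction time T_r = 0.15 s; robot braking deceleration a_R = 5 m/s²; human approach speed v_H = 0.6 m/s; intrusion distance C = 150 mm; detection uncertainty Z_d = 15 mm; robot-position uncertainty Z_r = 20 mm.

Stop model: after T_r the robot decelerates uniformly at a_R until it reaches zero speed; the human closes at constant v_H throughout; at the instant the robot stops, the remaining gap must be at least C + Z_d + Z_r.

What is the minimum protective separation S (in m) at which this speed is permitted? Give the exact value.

stop time T_s = (49/20)/5 = 0.4900 s
robot covers v_R·T_r = 2.4500·0.1500 = 0.3675 m before braking
robot under decel: 2.4500²/(2·5.0000) = 0.6002 m
human closes 0.6000·0.6400 = 0.3840 m
C+Z_d+Z_r = 0.1500+0.0150+0.0200 = 0.1850 m
S_min ≈ 0.3675+0.6002+0.3840+0.1850  ⇒  S_min = 6147/4000 m

S_min = 6147/4000 m = 1.5368 m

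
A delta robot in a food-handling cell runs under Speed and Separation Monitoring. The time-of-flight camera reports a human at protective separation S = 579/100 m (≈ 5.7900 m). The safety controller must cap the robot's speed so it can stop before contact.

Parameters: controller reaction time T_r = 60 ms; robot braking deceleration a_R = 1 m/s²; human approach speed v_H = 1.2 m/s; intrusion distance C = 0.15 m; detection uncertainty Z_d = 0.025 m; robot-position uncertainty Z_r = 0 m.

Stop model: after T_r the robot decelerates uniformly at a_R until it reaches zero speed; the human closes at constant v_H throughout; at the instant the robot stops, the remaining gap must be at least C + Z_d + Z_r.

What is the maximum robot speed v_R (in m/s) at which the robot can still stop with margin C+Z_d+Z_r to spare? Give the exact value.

collect terms ⇒ (1/2)·v_R² + (63/50)·v_R + (-5543/1000) = 0
  disc = (63/50)² − 4·(1/2)·(-5543/1000) = 7921/625 ; √disc = 89/25
  v_R = (−(63/50) + 89/25) / (2·(1/2)) = 23/10 m/s
check:
braking lasts T_s = (23/10)/1 = 2.3000 s
robot covers v_R·T_r = 2.3000·0.0600 = 0.1380 m before braking
robot under decel: 2.3000²/(2·1.0000) = 2.6450 m
human closes 1.2000·2.3600 = 2.8320 m
margins: 0.1500+0.0250+0.0000 = 0.1750 m
sum ≈ 0.1380+2.6450+2.8320+0.1750 ≈ 5.7900 m = S ✓

v_R_max = 23/10 m/s = 2.3000 m/s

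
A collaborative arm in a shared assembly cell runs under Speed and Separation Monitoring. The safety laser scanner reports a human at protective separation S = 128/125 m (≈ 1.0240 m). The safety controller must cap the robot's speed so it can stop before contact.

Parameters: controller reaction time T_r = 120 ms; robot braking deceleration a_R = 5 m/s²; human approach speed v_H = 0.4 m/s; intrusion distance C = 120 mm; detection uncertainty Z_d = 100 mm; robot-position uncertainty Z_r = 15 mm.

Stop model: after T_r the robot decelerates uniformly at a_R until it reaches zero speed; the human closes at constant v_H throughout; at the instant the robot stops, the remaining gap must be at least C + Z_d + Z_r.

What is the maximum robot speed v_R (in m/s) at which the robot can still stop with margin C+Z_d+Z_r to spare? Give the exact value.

collect terms ⇒ (1/10)·v_R² + (1/5)·v_R + (-741/1000) = 0
  disc = (1/5)² − 4·(1/10)·(-741/1000) = 841/2500 ; √disc = 29/50
  v_R = (−(1/5) + 29/50) / (2·(1/10)) = 19/10 m/s
check:
T_s = v_R/a_R = (19/10)/5 = 0.3800 s
robot in T_r: 1.9000·0.1200 = 0.2280 m
robot under decel: 1.9000²/(2·5.0000) = 0.3610 m
human closes 0.4000·0.5000 = 0.2000 m
residual clearance needed = 0.1200+0.1000+0.0150 = 0.2350 m
sum ≈ 0.2280+0.3610+0.2000+0.2350 ≈ 1.0240 m = S ✓

v_R_max = 19/10 m/s = 1.9000 m/s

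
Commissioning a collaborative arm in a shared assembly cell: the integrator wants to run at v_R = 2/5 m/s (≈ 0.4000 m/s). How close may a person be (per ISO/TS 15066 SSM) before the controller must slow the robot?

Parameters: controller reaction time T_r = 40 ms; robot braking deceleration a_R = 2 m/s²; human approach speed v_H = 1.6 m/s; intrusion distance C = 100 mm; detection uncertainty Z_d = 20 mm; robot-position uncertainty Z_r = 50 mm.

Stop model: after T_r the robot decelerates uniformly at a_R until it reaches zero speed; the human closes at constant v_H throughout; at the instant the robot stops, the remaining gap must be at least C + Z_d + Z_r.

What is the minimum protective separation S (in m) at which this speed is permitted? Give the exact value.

S_min = 61/100 m = 0.6100 m

braking lasts T_s = (2/5)/2 = 0.2000 s
reaction-phase robot travel = 0.4000·0.0400 = 0.0160 m
robot under decel: 0.4000²/(2·2.0000) = 0.0400 m
person approaches 1.6000·(0.0400+0.2000) = 0.3840 m
residual clearance needed = 0.1000+0.0200+0.0500 = 0.1700 m
S_min ≈ 0.0160+0.0400+0.3840+0.1700  ⇒  S_min = 61/100 m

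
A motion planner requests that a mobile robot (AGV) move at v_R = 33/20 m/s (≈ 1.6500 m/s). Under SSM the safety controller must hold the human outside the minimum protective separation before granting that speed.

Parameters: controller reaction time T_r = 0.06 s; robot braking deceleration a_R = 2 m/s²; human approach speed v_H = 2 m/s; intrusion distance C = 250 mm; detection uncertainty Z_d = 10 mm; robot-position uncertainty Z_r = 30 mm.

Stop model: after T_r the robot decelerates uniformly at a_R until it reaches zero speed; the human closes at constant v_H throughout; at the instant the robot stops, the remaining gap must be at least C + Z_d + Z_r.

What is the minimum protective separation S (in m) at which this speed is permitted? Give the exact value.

S_min = 22717/8000 m = 2.8396 m

stop time T_s = (33/20)/2 = 0.8250 s
reaction-phase robot travel = 1.6500·0.0600 = 0.0990 m
braking distance = 1.6500²/(2·2.0000) = 0.6806 m
human closes 2.0000·0.8850 = 1.7700 m
residual clearance needed = 0.2500+0.0100+0.0300 = 0.2900 m
S_min ≈ 0.0990+0.6806+1.7700+0.2900  ⇒  S_min = 22717/8000 m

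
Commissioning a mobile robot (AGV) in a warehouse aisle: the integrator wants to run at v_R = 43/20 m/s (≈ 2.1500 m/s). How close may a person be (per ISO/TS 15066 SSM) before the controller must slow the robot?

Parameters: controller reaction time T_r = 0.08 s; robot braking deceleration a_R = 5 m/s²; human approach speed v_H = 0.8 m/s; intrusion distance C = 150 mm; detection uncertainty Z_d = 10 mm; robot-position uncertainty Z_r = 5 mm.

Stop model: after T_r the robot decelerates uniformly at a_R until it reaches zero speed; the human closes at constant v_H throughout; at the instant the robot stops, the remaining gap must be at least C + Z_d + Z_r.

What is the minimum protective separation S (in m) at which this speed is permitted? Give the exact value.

T_s = v_R/a_R = (43/20)/5 = 0.4300 s
reaction-phase robot travel = 2.1500·0.0800 = 0.1720 m
braking distance = 2.1500²/(2·5.0000) = 0.4622 m
human closes 0.8000·0.5100 = 0.4080 m
margins: 0.1500+0.0100+0.0050 = 0.1650 m
S_min ≈ 0.1720+0.4622+0.4080+0.1650  ⇒  S_min = 4829/4000 m

S_min = 4829/4000 m = 1.2072 m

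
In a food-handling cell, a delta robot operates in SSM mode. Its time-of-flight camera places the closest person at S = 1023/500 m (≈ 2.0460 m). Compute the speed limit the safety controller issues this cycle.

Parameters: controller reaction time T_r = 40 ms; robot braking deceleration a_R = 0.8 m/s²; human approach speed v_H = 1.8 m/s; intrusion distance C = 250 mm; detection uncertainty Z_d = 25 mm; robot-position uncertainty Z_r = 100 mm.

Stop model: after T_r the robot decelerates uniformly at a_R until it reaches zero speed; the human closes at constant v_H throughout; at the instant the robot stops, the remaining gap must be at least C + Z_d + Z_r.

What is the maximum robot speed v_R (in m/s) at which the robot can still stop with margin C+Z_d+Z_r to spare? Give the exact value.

v_R_max = 3/5 m/s = 0.6000 m/s

quadratic (5/8)·v² + (229/100)·v + (-1599/1000) = 0
  disc = (229/100)² − 4·(5/8)·(-1599/1000) = 5776/625 ; √disc = 76/25
  v_R = (−(229/100) + 76/25) / (2·(5/8)) = 3/5 m/s
check:
T_s = v_R/a_R = (3/5)/(4/5) = 0.7500 s
robot in T_r: 0.6000·0.0400 = 0.0240 m
braking distance = 0.6000²/(2·0.8000) = 0.2250 m
human over T_r+T_s: 1.8000·(0.0400+0.7500) = 1.4220 m
margins: 0.2500+0.0250+0.1000 = 0.3750 m
sum ≈ 0.0240+0.2250+1.4220+0.3750 ≈ 2.0460 m = S ✓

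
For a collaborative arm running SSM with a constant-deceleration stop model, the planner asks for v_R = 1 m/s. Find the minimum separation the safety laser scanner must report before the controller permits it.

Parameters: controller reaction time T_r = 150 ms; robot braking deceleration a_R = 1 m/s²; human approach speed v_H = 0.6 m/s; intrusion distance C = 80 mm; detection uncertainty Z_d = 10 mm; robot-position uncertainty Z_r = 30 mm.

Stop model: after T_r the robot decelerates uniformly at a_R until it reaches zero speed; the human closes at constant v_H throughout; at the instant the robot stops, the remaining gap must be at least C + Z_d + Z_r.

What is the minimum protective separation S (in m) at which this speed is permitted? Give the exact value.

T_s = v_R/a_R = 1/1 = 1.0000 s
robot covers v_R·T_r = 1.0000·0.1500 = 0.1500 m before braking
braking distance = 1.0000²/(2·1.0000) = 0.5000 m
human over T_r+T_s: 0.6000·(0.1500+1.0000) = 0.6900 m
margins: 0.0800+0.0100+0.0300 = 0.1200 m
S_min ≈ 0.1500+0.5000+0.6900+0.1200  ⇒  S_min = 73/50 m

S_min = 73/50 m = 1.4600 m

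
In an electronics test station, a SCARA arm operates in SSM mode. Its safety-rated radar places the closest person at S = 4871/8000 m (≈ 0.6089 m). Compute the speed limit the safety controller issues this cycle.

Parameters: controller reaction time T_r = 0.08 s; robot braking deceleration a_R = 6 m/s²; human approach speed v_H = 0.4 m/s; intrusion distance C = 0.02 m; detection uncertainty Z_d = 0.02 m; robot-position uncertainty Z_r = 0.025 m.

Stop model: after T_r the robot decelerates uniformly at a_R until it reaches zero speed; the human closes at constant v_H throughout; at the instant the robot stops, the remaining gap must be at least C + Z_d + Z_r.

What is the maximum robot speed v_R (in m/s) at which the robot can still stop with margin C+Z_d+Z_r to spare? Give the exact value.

at the boundary: (1/12)·v² + (11/75)·v + (-819/1600) = 0
  disc = (11/75)² − 4·(1/12)·(-819/1600) = 69169/360000 ; √disc = 263/600
  v_R = (−(11/75) + 263/600) / (2·(1/12)) = 7/4 m/s
check:
braking lasts T_s = (7/4)/6 = 0.2917 s
robot covers v_R·T_r = 1.7500·0.0800 = 0.1400 m before braking
braking distance = 1.7500²/(2·6.0000) = 0.2552 m
human closes 0.4000·0.3717 = 0.1487 m
C+Z_d+Z_r = 0.0200+0.0200+0.0250 = 0.0650 m
sum ≈ 0.1400+0.2552+0.1487+0.0650 ≈ 0.6089 m = S ✓

v_R_max = 7/4 m/s = 1.7500 m/s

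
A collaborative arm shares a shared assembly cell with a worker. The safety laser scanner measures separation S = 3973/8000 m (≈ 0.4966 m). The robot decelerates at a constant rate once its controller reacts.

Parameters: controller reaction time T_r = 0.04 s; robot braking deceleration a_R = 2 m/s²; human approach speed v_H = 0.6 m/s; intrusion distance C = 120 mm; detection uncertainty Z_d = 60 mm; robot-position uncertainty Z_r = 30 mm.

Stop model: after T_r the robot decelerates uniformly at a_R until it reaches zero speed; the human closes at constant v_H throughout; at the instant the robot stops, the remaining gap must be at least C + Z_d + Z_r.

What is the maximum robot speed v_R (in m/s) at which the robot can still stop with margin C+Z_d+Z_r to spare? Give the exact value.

at the boundary: (1/4)·v² + (17/50)·v + (-2101/8000) = 0
  disc = (17/50)² − 4·(1/4)·(-2101/8000) = 15129/40000 ; √disc = 123/200
  v_R = (−(17/50) + 123/200) / (2·(1/4)) = 11/20 m/s
check:
braking lasts T_s = (11/20)/2 = 0.2750 s
robot covers v_R·T_r = 0.5500·0.0400 = 0.0220 m before braking
robot under decel: 0.5500²/(2·2.0000) = 0.0756 m
person approaches 0.6000·(0.0400+0.2750) = 0.1890 m
margins: 0.1200+0.0600+0.0300 = 0.2100 m
sum ≈ 0.0220+0.0756+0.1890+0.2100 ≈ 0.4966 m = S ✓

v_R_max = 11/20 m/s = 0.5500 m/s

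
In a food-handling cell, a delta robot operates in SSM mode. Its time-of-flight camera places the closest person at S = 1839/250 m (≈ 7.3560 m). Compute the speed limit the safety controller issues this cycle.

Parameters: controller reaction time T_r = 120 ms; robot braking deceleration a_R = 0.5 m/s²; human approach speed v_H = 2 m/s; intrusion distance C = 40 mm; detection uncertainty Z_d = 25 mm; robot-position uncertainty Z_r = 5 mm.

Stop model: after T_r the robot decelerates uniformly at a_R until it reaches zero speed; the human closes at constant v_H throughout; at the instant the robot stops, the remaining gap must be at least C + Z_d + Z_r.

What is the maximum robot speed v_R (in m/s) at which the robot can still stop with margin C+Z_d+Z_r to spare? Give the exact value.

v_R_max = 13/10 m/s = 1.3000 m/s

at the boundary: (1)·v² + (103/25)·v + (-3523/500) = 0
  disc = (103/25)² − 4·(1)·(-3523/500) = 28224/625 ; √disc = 168/25
  v_R = (−(103/25) + 168/25) / (2·(1)) = 13/10 m/s
check:
stop time T_s = (13/10)/(1/2) = 2.6000 s
reaction-phase robot travel = 1.3000·0.1200 = 0.1560 m
robot covers 1.3000·2.6000 − ½·0.5000·2.6000² = 1.6900 m while stopping
person approaches 2.0000·(0.1200+2.6000) = 5.4400 m
margins: 0.0400+0.0250+0.0050 = 0.0700 m
sum ≈ 0.1560+1.6900+5.4400+0.0700 ≈ 7.3560 m = S ✓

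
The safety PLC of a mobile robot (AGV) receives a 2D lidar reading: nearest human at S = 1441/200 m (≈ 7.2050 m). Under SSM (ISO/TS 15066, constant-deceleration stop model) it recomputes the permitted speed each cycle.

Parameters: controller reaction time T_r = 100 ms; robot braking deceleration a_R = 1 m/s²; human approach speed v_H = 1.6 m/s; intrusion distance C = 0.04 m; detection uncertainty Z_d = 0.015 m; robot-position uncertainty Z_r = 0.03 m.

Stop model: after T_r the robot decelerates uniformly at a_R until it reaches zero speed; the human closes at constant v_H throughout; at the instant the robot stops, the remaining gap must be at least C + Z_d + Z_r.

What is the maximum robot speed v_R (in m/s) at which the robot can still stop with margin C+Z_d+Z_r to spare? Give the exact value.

v_R_max = 12/5 m/s = 2.4000 m/s

collect terms ⇒ (1/2)·v_R² + (17/10)·v_R + (-174/25) = 0
  disc = (17/10)² − 4·(1/2)·(-174/25) = 1681/100 ; √disc = 41/10
  v_R = (−(17/10) + 41/10) / (2·(1/2)) = 12/5 m/s
check:
T_s = v_R/a_R = (12/5)/1 = 2.4000 s
reaction-phase robot travel = 2.4000·0.1000 = 0.2400 m
robot under decel: 2.4000²/(2·1.0000) = 2.8800 m
human over T_r+T_s: 1.6000·(0.1000+2.4000) = 4.0000 m
margins: 0.0400+0.0150+0.0300 = 0.0850 m
sum ≈ 0.2400+2.8800+4.0000+0.0850 ≈ 7.2050 m = S ✓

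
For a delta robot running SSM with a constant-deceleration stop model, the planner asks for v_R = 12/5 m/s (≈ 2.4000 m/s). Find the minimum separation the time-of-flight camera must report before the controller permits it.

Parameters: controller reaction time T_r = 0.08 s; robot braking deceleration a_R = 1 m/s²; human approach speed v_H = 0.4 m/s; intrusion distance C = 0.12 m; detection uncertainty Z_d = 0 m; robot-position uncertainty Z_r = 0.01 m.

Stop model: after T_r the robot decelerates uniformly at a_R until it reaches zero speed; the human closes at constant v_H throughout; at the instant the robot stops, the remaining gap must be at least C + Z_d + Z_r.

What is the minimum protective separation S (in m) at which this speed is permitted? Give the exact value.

S_min = 2097/500 m = 4.1940 m

braking lasts T_s = (12/5)/1 = 2.4000 s
robot covers v_R·T_r = 2.4000·0.0800 = 0.1920 m before braking
braking distance = 2.4000²/(2·1.0000) = 2.8800 m
person approaches 0.4000·(0.0800+2.4000) = 0.9920 m
C+Z_d+Z_r = 0.1200+0.0000+0.0100 = 0.1300 m
S_min ≈ 0.1920+2.8800+0.9920+0.1300  ⇒  S_min = 2097/500 m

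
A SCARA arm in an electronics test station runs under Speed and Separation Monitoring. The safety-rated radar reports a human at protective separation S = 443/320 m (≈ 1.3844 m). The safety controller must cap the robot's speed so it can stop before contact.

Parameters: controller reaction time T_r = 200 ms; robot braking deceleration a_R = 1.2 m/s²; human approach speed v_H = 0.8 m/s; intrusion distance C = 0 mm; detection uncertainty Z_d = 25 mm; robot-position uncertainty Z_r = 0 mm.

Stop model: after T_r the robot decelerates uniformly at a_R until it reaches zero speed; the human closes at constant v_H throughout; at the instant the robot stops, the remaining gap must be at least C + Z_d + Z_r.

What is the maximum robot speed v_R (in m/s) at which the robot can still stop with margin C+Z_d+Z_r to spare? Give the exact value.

collect terms ⇒ (5/12)·v_R² + (13/15)·v_R + (-1919/1600) = 0
  disc = (13/15)² − 4·(5/12)·(-1919/1600) = 39601/14400 ; √disc = 199/120
  v_R = (−(13/15) + 199/120) / (2·(5/12)) = 19/20 m/s
check:
stop time T_s = (19/20)/(6/5) = 0.7917 s
robot covers v_R·T_r = 0.9500·0.2000 = 0.1900 m before braking
braking distance = 0.9500²/(2·1.2000) = 0.3760 m
human closes 0.8000·0.9917 = 0.7933 m
C+Z_d+Z_r = 0.0000+0.0250+0.0000 = 0.0250 m
sum ≈ 0.1900+0.3760+0.7933+0.0250 ≈ 1.3844 m = S ✓

v_R_max = 19/20 m/s = 0.9500 m/s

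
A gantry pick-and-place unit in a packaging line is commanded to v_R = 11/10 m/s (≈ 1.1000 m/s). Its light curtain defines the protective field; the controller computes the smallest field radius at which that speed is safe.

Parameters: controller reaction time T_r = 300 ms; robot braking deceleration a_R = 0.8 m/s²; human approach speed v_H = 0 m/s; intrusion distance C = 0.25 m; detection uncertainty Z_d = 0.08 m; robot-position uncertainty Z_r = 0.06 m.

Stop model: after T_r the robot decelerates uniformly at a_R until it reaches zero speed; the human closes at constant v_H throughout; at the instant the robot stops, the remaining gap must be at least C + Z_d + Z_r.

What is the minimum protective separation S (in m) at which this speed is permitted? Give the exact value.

T_s = v_R/a_R = (11/10)/(4/5) = 1.3750 s
robot covers v_R·T_r = 1.1000·0.3000 = 0.3300 m before braking
robot covers 1.1000·1.3750 − ½·0.8000·1.3750² = 0.7562 m while stopping
human closes 0.0000·1.6750 = 0.0000 m
margins: 0.2500+0.0800+0.0600 = 0.3900 m
S_min ≈ 0.3300+0.7562+0.0000+0.3900  ⇒  S_min = 1181/800 m

S_min = 1181/800 m = 1.4763 m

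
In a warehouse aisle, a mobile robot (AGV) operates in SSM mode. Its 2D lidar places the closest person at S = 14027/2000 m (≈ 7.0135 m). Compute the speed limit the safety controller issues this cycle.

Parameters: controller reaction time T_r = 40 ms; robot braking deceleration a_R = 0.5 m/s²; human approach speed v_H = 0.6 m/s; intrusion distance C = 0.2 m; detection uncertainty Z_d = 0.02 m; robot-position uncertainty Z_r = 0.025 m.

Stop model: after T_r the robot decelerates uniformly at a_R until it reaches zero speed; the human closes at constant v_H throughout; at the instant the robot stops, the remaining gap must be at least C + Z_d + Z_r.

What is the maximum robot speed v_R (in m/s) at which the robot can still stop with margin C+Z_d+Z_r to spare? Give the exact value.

v_R_max = 41/20 m/s = 2.0500 m/s

collect terms ⇒ (1)·v_R² + (31/25)·v_R + (-13489/2000) = 0
  disc = (31/25)² − 4·(1)·(-13489/2000) = 71289/2500 ; √disc = 267/50
  v_R = (−(31/25) + 267/50) / (2·(1)) = 41/20 m/s
check:
T_s = v_R/a_R = (41/20)/(1/2) = 4.1000 s
robot in T_r: 2.0500·0.0400 = 0.0820 m
robot covers 2.0500·4.1000 − ½·0.5000·4.1000² = 4.2025 m while stopping
human over T_r+T_s: 0.6000·(0.0400+4.1000) = 2.4840 m
C+Z_d+Z_r = 0.2000+0.0200+0.0250 = 0.2450 m
sum ≈ 0.0820+4.2025+2.4840+0.2450 ≈ 7.0135 m = S ✓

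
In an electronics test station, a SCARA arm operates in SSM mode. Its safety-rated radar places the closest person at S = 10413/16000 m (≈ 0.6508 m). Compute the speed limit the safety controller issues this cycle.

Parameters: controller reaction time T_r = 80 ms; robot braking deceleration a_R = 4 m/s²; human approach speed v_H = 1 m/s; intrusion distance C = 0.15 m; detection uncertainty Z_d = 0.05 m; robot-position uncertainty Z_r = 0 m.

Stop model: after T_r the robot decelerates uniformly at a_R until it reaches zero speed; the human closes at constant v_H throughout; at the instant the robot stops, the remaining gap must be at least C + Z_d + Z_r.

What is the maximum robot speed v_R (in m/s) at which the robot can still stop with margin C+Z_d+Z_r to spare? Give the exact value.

v_R_max = 17/20 m/s = 0.8500 m/s

at the boundary: (1/8)·v² + (33/100)·v + (-5933/16000) = 0
  disc = (33/100)² − 4·(1/8)·(-5933/16000) = 47089/160000 ; √disc = 217/400
  v_R = (−(33/100) + 217/400) / (2·(1/8)) = 17/20 m/s
check:
T_s = v_R/a_R = (17/20)/4 = 0.2125 s
reaction-phase robot travel = 0.8500·0.0800 = 0.0680 m
robot covers 0.8500·0.2125 − ½·4.0000·0.2125² = 0.0903 m while stopping
person approaches 1.0000·(0.0800+0.2125) = 0.2925 m
residual clearance needed = 0.1500+0.0500+0.0000 = 0.2000 m
sum ≈ 0.0680+0.0903+0.2925+0.2000 ≈ 0.6508 m = S ✓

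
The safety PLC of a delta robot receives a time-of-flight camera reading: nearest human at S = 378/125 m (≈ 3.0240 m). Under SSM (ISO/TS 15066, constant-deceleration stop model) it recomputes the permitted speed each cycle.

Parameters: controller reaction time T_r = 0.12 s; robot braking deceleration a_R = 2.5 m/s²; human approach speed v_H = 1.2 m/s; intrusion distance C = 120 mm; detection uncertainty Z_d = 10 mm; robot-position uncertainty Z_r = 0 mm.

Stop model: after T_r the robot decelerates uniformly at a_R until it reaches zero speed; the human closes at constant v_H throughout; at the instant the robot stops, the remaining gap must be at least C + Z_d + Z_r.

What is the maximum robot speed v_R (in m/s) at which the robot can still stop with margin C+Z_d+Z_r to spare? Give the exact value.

collect terms ⇒ (1/5)·v_R² + (3/5)·v_R + (-11/4) = 0
  disc = (3/5)² − 4·(1/5)·(-11/4) = 64/25 ; √disc = 8/5
  v_R = (−(3/5) + 8/5) / (2·(1/5)) = 5/2 m/s
check:
stop time T_s = (5/2)/(5/2) = 1.0000 s
reaction-phase robot travel = 2.5000·0.1200 = 0.3000 m
robot covers 2.5000·1.0000 − ½·2.5000·1.0000² = 1.2500 m while stopping
human over T_r+T_s: 1.2000·(0.1200+1.0000) = 1.3440 m
residual clearance needed = 0.1200+0.0100+0.0000 = 0.1300 m
sum ≈ 0.3000+1.2500+1.3440+0.1300 ≈ 3.0240 m = S ✓

v_R_max = 5/2 m/s = 2.5000 m/s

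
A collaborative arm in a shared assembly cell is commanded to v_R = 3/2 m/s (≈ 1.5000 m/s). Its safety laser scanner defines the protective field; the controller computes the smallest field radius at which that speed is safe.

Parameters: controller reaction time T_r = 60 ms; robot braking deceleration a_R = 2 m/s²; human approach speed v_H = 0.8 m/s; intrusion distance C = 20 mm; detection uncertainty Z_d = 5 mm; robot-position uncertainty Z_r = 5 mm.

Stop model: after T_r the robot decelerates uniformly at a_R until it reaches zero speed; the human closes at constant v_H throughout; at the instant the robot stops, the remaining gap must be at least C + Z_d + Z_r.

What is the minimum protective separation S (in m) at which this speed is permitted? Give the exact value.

braking lasts T_s = (3/2)/2 = 0.7500 s
robot covers v_R·T_r = 1.5000·0.0600 = 0.0900 m before braking
braking distance = 1.5000²/(2·2.0000) = 0.5625 m
person approaches 0.8000·(0.0600+0.7500) = 0.6480 m
margins: 0.0200+0.0050+0.0050 = 0.0300 m
S_min ≈ 0.0900+0.5625+0.6480+0.0300  ⇒  S_min = 2661/2000 m

S_min = 2661/2000 m = 1.3305 m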